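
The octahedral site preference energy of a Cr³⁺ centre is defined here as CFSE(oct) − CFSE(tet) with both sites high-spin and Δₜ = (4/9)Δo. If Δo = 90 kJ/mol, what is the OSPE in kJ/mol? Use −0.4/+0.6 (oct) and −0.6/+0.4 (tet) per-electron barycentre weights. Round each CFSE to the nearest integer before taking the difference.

Group 6 minus oxidation state +3 gives a d³ configuration for Cr³⁺.
Octahedral high-spin t₂g³ eg⁰: CFSE = -1.2 × 90 = -108 kJ/mol.
Tetrahedral: e² t₂¹, CFSE = 2(−0.6) + 1(+0.4) = -0.8Δₜ = -0.8 × (4/9) × 90 = -32 kJ/mol.
OSPE = -108 − (-32) = -76 kJ/mol.

-76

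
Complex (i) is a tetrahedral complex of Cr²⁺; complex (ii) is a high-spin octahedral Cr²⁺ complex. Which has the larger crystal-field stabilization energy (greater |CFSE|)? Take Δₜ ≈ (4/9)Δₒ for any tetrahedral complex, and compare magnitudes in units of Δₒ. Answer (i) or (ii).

(i): Cr²⁺: group 6, so d-count = 6 − 2 = 4; Tetrahedral splitting is small, so the complex is high-spin; e^2 t2^2, CFSE = -0.4Δₜ ≈ -0.18Δₒ.
(ii): Cr is in group 6, so Cr²⁺ is d⁴ (6 − 2 = 4); t2g^3 e_g^1, CFSE = -0.6Δₒ.
So (ii) has the larger |CFSE|.

(ii)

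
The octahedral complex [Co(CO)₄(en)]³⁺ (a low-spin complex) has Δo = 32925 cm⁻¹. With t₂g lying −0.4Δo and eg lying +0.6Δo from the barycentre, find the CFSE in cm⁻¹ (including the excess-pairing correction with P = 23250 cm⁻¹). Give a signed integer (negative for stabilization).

-32520

Ligand charges: 4×(+0) from CO and 1×(+0) from en sum to +0; with overall charge +3, Co is +3.
Group 9 minus oxidation state +3 gives a d⁶ configuration for Co³⁺.
Configuration: t₂g⁶ eg⁰.
Orbital CFSE = 6(-0.4) + 0(0.6) = -2.4Δo = -2.4 × 32925 = -79020 cm⁻¹.
Pairing penalty: 3 pairs vs 1 in the high-spin reference → 2 extra × P = 46500 cm⁻¹.
Combining: -79020 + 46500 = -32520 cm⁻¹.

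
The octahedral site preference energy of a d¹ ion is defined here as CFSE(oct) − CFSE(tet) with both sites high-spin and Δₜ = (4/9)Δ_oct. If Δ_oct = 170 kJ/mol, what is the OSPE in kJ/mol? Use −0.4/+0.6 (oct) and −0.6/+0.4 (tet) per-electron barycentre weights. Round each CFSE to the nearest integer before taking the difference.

-23

Octahedral (high-spin): t₂g¹ eg⁰, CFSE = 1(−0.4) + 0(+0.6) = -0.4Δ_oct = -0.4 × 170 = -68 kJ/mol.
Tetrahedral e¹ t₂⁰ gives -0.6Δₜ = -0.6 × (4/9) × 170 = -45 kJ/mol.
OSPE = -68 − (-45) = -23 kJ/mol.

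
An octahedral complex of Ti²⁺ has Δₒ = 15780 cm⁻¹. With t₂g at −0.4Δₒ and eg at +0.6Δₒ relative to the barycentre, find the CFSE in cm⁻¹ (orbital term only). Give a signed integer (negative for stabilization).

-12624

Ti²⁺: group 4, so d-count = 4 − 2 = 2.
Electron filling gives t₂g² eg⁰.
CFSE(orbital) = 2×(-0.4Δₒ) + 0×(0.6Δₒ) = -0.8Δₒ; with Δₒ = 15780 cm⁻¹ that is -12624 cm⁻¹.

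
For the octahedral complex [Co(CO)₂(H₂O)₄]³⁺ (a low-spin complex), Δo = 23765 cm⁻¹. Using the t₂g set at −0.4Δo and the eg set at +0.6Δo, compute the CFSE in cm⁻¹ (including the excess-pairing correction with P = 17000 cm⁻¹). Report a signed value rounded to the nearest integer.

-23036

Ligand charges: 2×(+0) from CO and 4×(+0) from H₂O sum to +0; with overall charge +3, Co is +3.
Co sits in group 9; removing 3 electrons leaves Co³⁺ with 9 − 3 = 6 d electrons.
The d⁶ electrons fill as t₂g⁶ eg⁰.
The orbital stabilization is -2.4Δo = -2.4 × 23765 = -57036 cm⁻¹.
Relative to high-spin t₂g⁴ eg² (1 paired), the low-spin configuration has 2 additional pairs, contributing +2 × 17000 = +34000 cm⁻¹.
Net CFSE = -57036 + 34000 = -23036 cm⁻¹.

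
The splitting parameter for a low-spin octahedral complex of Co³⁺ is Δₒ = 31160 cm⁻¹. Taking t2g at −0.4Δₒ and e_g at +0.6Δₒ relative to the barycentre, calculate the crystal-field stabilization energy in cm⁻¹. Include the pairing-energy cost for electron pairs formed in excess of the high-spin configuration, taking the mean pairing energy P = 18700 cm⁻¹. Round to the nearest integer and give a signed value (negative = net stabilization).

-37384

Co³⁺: group 9, so d-count = 9 − 3 = 6.
Configuration: t2g^6 e_g^0.
The orbital stabilization is -2.4Δₒ = -2.4 × 31160 = -74784 cm⁻¹.
Pairing penalty: 3 pairs vs 1 in the high-spin reference → 2 extra × P = 37400 cm⁻¹.
Combining: -74784 + 37400 = -37384 cm⁻¹.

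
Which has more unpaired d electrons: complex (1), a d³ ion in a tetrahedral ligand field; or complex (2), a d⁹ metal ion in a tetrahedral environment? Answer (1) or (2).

(1)

(1): Tetrahedral fields are weak (Δₜ ≈ 4/9 Δₒ), so electrons fill high-spin; e² t₂¹ → 3 unpaired.
(2): Tetrahedral splitting is small, so the complex is high-spin; e⁴ t₂⁵ → 1 unpaired.
So (1) has more unpaired electrons.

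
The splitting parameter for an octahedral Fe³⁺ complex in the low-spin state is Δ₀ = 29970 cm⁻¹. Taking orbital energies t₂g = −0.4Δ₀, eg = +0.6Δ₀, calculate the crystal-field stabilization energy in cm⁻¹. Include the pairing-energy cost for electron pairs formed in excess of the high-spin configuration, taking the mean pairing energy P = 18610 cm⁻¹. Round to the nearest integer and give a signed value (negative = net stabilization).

-22720

Fe is in group 8, so Fe³⁺ is d⁵ (8 − 3 = 5).
Configuration: t₂g⁵ eg⁰.
Orbital CFSE = 5(-0.4) + 0(0.6) = -2.0Δ₀ = -2.0 × 29970 = -59940 cm⁻¹.
Pairing penalty: 2 pairs vs 0 in the high-spin reference → 2 extra × P = 37220 cm⁻¹.
Overall CFSE = -59940 + 37220 = -22720 cm⁻¹.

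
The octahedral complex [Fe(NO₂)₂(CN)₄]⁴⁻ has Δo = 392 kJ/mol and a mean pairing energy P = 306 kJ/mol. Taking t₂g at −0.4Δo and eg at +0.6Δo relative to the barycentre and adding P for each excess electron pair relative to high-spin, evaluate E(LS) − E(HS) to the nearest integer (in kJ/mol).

-172

Ligand charges: 2×(-1) from NO₂⁻ and 4×(-1) from CN⁻ sum to -6; with overall charge -4, Fe is +2.
Fe²⁺: group 8, so d-count = 8 − 2 = 6.
High-spin: t₂g⁴ eg², CFSE = -0.4Δo = -157 kJ/mol.
Low-spin: t₂g⁶ eg⁰, orbital CFSE = -2.4Δo = -941 kJ/mol; plus 2 excess pairs × P = +612 kJ/mol; total -329 kJ/mol.
The difference is -329 − (-157) = -172 kJ/mol, so low-spin lies lower.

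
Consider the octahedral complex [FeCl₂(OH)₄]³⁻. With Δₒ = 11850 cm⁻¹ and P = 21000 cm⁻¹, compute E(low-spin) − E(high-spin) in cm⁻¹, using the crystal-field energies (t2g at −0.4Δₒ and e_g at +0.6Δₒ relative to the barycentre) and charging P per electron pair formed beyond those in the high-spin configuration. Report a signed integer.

18300

Ligand charges: 2×(-1) from Cl⁻ and 4×(-1) from OH⁻ sum to -6; with overall charge -3, Fe is +3.
Fe³⁺: group 8, so d-count = 8 − 3 = 5.
High-spin: t2g^3 e_g^2, CFSE = 0.0Δₒ = 0 cm⁻¹.
Low-spin t2g^5 e_g^0 gives -2.0Δₒ = -23700 cm⁻¹, but forming 2 extra pairs costs 2P = 42000 cm⁻¹, so E(LS) = -23700 + 42000 = 18300 cm⁻¹.
The difference is 18300 − (0) = 18300 cm⁻¹, so high-spin lies lower.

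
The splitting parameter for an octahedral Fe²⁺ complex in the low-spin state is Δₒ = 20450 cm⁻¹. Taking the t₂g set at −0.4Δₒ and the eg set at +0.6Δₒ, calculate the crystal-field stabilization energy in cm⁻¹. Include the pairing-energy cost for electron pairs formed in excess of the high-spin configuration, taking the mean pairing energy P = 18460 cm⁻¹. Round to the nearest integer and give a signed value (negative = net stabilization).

-12160

Group 8 minus oxidation state +2 gives a d⁶ configuration for Fe²⁺.
Electron filling gives t₂g⁶ eg⁰.
Orbital CFSE = 6(-0.4) + 0(0.6) = -2.4Δₒ = -2.4 × 20450 = -49080 cm⁻¹.
High-spin d⁶ would be t₂g⁴ eg² with 1 pair; low-spin has 3, so 2 excess pairs cost +2P = +36920 cm⁻¹.
Net CFSE = -49080 + 36920 = -12160 cm⁻¹.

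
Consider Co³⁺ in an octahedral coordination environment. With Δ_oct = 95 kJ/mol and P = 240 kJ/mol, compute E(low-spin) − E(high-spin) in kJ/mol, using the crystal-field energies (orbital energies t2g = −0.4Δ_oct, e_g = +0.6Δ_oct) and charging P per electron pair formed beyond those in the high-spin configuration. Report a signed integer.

Co is in group 9, so Co³⁺ is d⁶ (9 − 3 = 6).
High-spin: t2g^4 e_g^2, CFSE = -0.4Δ_oct = -38 kJ/mol.
Low-spin: t2g^6 e_g^0, orbital CFSE = -2.4Δ_oct = -228 kJ/mol; plus 2 excess pairs × P = +480 kJ/mol; total 252 kJ/mol.
Thus E(LS) − E(HS) = 290 kJ/mol.

290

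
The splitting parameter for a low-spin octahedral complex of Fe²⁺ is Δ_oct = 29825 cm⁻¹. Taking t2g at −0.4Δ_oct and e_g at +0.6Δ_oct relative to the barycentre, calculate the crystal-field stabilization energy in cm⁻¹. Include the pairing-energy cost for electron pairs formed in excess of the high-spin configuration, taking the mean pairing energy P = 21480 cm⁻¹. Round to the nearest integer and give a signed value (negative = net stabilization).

-28620

Fe is in group 8, so Fe²⁺ is d⁶ (8 − 2 = 6).
Electron filling gives t2g^6 e_g^0.
CFSE(orbital) = 6×(-0.4Δ_oct) + 0×(0.6Δ_oct) = -2.4Δ_oct; with Δ_oct = 29825 cm⁻¹ that is -71580 cm⁻¹.
High-spin d⁶ would be t2g^4 e_g^2 with 1 pair; low-spin has 3, so 2 excess pairs cost +2P = +42960 cm⁻¹.
Combining: -71580 + 42960 = -28620 cm⁻¹.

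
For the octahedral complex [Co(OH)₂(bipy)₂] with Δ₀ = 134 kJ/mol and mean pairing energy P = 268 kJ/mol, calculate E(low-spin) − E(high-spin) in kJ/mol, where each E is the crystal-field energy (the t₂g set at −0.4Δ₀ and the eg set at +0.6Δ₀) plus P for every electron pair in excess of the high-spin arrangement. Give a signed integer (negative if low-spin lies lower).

134

Ligand charges: 2×(-1) from OH⁻ and 2×(+0) from bipy sum to -2; with overall charge +0, Co is +2.
Group 9 minus oxidation state +2 gives a d⁷ configuration for Co²⁺.
High-spin d⁷ fills as t₂g⁵ eg² with CFSE 5(−0.4) + 2(+0.6) = -0.8Δ₀ = -107 kJ/mol.
For low-spin the configuration is t₂g⁶ eg¹: orbital energy -1.8 × 134 = -241 kJ/mol, and 1 additional pair relative to high-spin adds 268 kJ/mol, giving 27 kJ/mol.
Thus E(LS) − E(HS) = 134 kJ/mol.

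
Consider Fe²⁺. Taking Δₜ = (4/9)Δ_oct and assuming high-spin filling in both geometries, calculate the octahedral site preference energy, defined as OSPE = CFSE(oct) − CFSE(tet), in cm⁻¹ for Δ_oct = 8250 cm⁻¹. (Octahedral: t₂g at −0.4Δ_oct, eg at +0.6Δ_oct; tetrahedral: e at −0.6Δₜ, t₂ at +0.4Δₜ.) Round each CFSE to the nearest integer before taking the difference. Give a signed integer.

-1100

Fe is in group 8, so Fe²⁺ is d⁶ (8 − 2 = 6).
Octahedral high-spin t2g^4 e_g^2: CFSE = -0.4 × 8250 = -3300 cm⁻¹.
Tetrahedral: e^3 t2^3, CFSE = 3(−0.6) + 3(+0.4) = -0.6Δₜ = -0.6 × (4/9) × 8250 = -2200 cm⁻¹.
OSPE = -3300 − (-2200) = -1100 cm⁻¹.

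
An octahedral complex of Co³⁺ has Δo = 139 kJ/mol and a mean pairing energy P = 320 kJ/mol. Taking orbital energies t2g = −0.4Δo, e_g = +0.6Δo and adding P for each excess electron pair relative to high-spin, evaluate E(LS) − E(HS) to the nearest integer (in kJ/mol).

362

Co³⁺: group 9, so d-count = 9 − 3 = 6.
High-spin: t2g^4 e_g^2, CFSE = -0.4Δo = -56 kJ/mol.
For low-spin the configuration is t2g^6 e_g^0: orbital energy -2.4 × 139 = -334 kJ/mol, and 2 additional pairs relative to high-spin add 640 kJ/mol, giving 306 kJ/mol.
Thus E(LS) − E(HS) = 362 kJ/mol.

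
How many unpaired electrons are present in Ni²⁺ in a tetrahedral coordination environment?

2

Ni is in group 10, so Ni²⁺ is d⁸ (10 − 2 = 8).
Tetrahedral splitting is small, so the complex is high-spin.
Configuration: e⁴ t₂⁴, giving 2 unpaired electrons.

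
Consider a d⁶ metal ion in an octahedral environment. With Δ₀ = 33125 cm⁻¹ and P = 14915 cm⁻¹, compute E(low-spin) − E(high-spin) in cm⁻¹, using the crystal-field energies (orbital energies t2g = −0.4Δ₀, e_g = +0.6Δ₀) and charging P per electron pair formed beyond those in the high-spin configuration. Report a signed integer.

-36420

High-spin d⁶ fills as t2g^4 e_g^2 with CFSE 4(−0.4) + 2(+0.6) = -0.4Δ₀ = -13250 cm⁻¹.
Low-spin t2g^6 e_g^0 gives -2.4Δ₀ = -79500 cm⁻¹, but forming 2 extra pairs costs 2P = 29830 cm⁻¹, so E(LS) = -79500 + 29830 = -49670 cm⁻¹.
The difference is -49670 − (-13250) = -36420 cm⁻¹, so low-spin lies lower.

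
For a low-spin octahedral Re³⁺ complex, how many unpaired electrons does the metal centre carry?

Re sits in group 7; removing 3 electrons leaves Re³⁺ with 7 − 3 = 4 d electrons.
Configuration: t₂g⁴ eg⁰, giving 2 unpaired electrons.

2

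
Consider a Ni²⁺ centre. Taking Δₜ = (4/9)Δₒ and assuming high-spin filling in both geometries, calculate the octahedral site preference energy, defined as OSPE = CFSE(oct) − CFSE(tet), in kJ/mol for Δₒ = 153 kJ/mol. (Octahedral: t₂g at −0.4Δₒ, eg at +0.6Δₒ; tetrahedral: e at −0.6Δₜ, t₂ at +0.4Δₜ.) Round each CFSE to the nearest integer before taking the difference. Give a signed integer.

-130

Ni²⁺: group 10, so d-count = 10 − 2 = 8.
Octahedral (high-spin): t2g^6 e_g^2, CFSE = 6(−0.4) + 2(+0.6) = -1.2Δₒ = -1.2 × 153 = -184 kJ/mol.
In a tetrahedral site the filling is e^4 t2^4: CFSE(tet) = -0.8Δₜ = -0.8 × (4/9)(153) = -54 kJ/mol.
OSPE = -184 − (-54) = -130 kJ/mol.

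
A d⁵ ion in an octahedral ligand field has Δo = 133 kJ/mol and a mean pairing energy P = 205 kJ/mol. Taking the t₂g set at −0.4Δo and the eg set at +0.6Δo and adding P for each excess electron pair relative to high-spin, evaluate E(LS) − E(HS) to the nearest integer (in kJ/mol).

In the high-spin limit (t₂g³ eg²) the orbital term is 0.0Δo = 0 kJ/mol, with no excess pairing.
Low-spin: t₂g⁵ eg⁰, orbital CFSE = -2.0Δo = -266 kJ/mol; plus 2 excess pairs × P = +410 kJ/mol; total 144 kJ/mol.
The difference is 144 − (0) = 144 kJ/mol, so high-spin lies lower.

144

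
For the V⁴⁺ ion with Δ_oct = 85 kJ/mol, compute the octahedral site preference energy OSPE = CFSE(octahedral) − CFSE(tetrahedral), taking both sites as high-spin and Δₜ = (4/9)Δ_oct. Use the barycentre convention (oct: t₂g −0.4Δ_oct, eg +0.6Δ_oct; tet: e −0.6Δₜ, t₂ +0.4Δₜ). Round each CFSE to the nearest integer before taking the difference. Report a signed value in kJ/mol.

-11

Group 5 minus oxidation state +4 gives a d¹ configuration for V⁴⁺.
Octahedral (high-spin): t₂g¹ eg⁰, CFSE = 1(−0.4) + 0(+0.6) = -0.4Δ_oct = -0.4 × 85 = -34 kJ/mol.
In a tetrahedral site the filling is e¹ t₂⁰: CFSE(tet) = -0.6Δₜ = -0.6 × (4/9)(85) = -23 kJ/mol.
OSPE = CFSE(oct) − CFSE(tet) = -34 − (-23) = -11 kJ/mol.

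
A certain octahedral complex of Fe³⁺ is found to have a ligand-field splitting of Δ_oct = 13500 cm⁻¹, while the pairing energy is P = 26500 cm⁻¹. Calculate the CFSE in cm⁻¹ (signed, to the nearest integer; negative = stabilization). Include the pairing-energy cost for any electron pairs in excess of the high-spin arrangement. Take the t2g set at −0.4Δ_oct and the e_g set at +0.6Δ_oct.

0

Fe sits in group 8; removing 3 electrons leaves Fe³⁺ with 8 − 3 = 5 d electrons.
Δ_oct < P, so pairing is avoided: the ground state is high-spin.
That gives t2g^3 e_g^2.
Orbital CFSE = 0.0Δ_oct = 0.0 × 13500 = 0 cm⁻¹.
High-spin has no excess pairs, so no pairing correction applies.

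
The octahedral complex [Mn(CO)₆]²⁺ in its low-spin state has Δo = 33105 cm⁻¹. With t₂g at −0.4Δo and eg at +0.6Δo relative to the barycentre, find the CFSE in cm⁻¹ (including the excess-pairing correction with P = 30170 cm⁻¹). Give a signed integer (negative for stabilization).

CO is neutral, so the +2 overall charge sits on Mn: oxidation state +2.
Mn²⁺: group 7, so d-count = 7 − 2 = 5.
Configuration: t₂g⁵ eg⁰.
CFSE(orbital) = 5×(-0.4Δo) + 0×(0.6Δo) = -2.0Δo; with Δo = 33105 cm⁻¹ that is -66210 cm⁻¹.
High-spin d⁵ would be t₂g³ eg² with 0 pairs; low-spin has 2, so 2 excess pairs cost +2P = +60340 cm⁻¹.
Overall CFSE = -66210 + 60340 = -5870 cm⁻¹.

-5870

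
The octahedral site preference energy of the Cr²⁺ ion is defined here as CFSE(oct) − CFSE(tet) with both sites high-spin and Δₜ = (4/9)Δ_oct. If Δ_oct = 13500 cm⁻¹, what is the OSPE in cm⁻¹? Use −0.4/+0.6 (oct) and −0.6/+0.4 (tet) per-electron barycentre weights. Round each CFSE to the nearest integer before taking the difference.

-5700

Group 6 minus oxidation state +2 gives a d⁴ configuration for Cr²⁺.
Octahedral (high-spin): t₂g³ eg¹, CFSE = 3(−0.4) + 1(+0.6) = -0.6Δ_oct = -0.6 × 13500 = -8100 cm⁻¹.
Tetrahedral e² t₂² gives -0.4Δₜ = -0.4 × (4/9) × 13500 = -2400 cm⁻¹.
Subtracting, OSPE = -8100 − (-2400) = -5700 cm⁻¹.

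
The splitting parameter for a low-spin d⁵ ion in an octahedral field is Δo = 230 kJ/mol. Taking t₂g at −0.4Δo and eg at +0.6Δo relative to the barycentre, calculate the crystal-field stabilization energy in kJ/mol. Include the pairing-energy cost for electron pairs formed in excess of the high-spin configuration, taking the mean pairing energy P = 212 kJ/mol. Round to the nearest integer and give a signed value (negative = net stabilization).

-36

The d⁵ electrons fill as t₂g⁵ eg⁰.
Orbital CFSE = 5(-0.4) + 0(0.6) = -2.0Δo = -2.0 × 230 = -460 kJ/mol.
Pairing penalty: 2 pairs vs 0 in the high-spin reference → 2 extra × P = 424 kJ/mol.
Combining: -460 + 424 = -36 kJ/mol.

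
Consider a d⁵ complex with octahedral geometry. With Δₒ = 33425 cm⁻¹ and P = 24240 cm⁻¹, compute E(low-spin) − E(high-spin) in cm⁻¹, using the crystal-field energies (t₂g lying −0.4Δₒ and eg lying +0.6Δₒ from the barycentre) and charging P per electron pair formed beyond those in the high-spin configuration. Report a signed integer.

High-spin: t₂g³ eg², CFSE = 0.0Δₒ = 0 cm⁻¹.
Low-spin t₂g⁵ eg⁰ gives -2.0Δₒ = -66850 cm⁻¹, but forming 2 extra pairs costs 2P = 48480 cm⁻¹, so E(LS) = -66850 + 48480 = -18370 cm⁻¹.
The difference is -18370 − (0) = -18370 cm⁻¹, so low-spin lies lower.

-18370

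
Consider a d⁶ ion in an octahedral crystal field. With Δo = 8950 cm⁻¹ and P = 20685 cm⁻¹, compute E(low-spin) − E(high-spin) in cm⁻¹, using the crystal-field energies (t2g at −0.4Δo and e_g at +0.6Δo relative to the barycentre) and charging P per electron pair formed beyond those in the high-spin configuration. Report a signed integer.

23470

In the high-spin limit (t2g^4 e_g^2) the orbital term is -0.4Δo = -3580 cm⁻¹, with no excess pairing.
For low-spin the configuration is t2g^6 e_g^0: orbital energy -2.4 × 8950 = -21480 cm⁻¹, and 2 additional pairs relative to high-spin add 41370 cm⁻¹, giving 19890 cm⁻¹.
Thus E(LS) − E(HS) = 23470 cm⁻¹.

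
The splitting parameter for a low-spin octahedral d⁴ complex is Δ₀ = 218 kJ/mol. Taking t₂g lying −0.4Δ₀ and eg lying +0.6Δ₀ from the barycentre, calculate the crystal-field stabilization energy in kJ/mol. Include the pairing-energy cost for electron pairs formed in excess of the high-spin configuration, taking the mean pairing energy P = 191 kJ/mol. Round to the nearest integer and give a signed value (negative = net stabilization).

-158

Electron filling gives t₂g⁴ eg⁰.
CFSE(orbital) = 4×(-0.4Δ₀) + 0×(0.6Δ₀) = -1.6Δ₀; with Δ₀ = 218 kJ/mol that is -349 kJ/mol.
Relative to high-spin t₂g³ eg¹ (0 paired), the low-spin configuration has 1 additional pair, contributing +1 × 191 = +191 kJ/mol.
Net CFSE = -349 + 191 = -158 kJ/mol.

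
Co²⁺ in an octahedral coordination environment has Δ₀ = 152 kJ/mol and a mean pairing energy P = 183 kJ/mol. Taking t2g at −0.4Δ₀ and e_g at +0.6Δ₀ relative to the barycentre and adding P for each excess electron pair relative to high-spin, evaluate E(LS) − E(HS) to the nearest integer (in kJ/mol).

Co is in group 9, so Co²⁺ is d⁷ (9 − 2 = 7).
High-spin d⁷ fills as t2g^5 e_g^2 with CFSE 5(−0.4) + 2(+0.6) = -0.8Δ₀ = -122 kJ/mol.
Low-spin t2g^6 e_g^1 gives -1.8Δ₀ = -274 kJ/mol, but forming 1 extra pair costs 1P = 183 kJ/mol, so E(LS) = -274 + 183 = -91 kJ/mol.
Thus E(LS) − E(HS) = 31 kJ/mol.

31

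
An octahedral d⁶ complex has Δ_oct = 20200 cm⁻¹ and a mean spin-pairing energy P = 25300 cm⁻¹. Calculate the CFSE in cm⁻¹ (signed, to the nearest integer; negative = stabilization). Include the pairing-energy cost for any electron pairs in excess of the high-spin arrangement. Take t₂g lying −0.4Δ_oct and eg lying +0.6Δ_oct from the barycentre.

-8080

Since Δ_oct = 20200 cm⁻¹ < P = 25300 cm⁻¹, the complex adopts the high-spin configuration.
Filling d⁶ accordingly: t₂g⁴ eg².
Orbital CFSE = -0.4Δ_oct = -0.4 × 20200 = -8080 cm⁻¹.
High-spin has no excess pairs, so no pairing correction applies.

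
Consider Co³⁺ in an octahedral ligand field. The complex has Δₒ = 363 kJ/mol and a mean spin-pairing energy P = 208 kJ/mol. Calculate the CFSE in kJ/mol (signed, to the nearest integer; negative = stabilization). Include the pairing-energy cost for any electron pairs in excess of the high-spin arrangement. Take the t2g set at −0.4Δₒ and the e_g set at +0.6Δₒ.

-455

Group 9 minus oxidation state +3 gives a d⁶ configuration for Co³⁺.
With Δₒ > P the complex is low-spin.
Filling d⁶ accordingly: t2g^6 e_g^0.
Orbital CFSE = -2.4Δₒ = -2.4 × 363 = -871 kJ/mol.
Excess pairs vs high-spin: 3 − 1 = 2; pairing cost = +416 kJ/mol.
Net CFSE = -871 + 416 = -455 kJ/mol.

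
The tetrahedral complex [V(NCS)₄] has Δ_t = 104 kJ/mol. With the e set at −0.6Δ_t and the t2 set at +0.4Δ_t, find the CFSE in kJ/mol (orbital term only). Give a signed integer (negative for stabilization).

-62

Each NCS⁻ contributes -1; 4 × (-1) = -4. With overall charge +0, V is in the +4 oxidation state.
V is in group 5, so V⁴⁺ is d¹ (5 − 4 = 1).
With tetrahedral geometry the complex is necessarily high-spin.
Electron filling gives e^1 t2^0.
CFSE(orbital) = 1×(-0.6Δ_t) + 0×(0.4Δ_t) = -0.6Δ_t; with Δ_t = 104 kJ/mol that is -62 kJ/mol.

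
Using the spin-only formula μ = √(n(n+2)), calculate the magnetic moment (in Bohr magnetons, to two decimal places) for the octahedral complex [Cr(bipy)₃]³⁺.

3.87 Bohr magnetons

bipy is neutral, so the +3 overall charge sits on Cr: oxidation state +3.
Cr³⁺: group 6, so d-count = 6 − 3 = 3.
Configuration: t₂g³ eg⁰ → 3 unpaired electrons.
μ(spin-only) = √[3(3+2)] = √15 ≈ 3.87 Bohr magnetons.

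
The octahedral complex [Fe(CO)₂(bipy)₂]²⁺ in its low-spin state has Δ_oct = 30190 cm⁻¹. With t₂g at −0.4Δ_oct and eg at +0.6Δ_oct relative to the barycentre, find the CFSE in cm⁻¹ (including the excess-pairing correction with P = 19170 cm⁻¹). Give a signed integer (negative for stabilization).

Ligand charges: 2×(+0) from CO and 2×(+0) from bipy sum to +0; with overall charge +2, Fe is +2.
Fe sits in group 8; removing 2 electrons leaves Fe²⁺ with 8 − 2 = 6 d electrons.
The d⁶ electrons fill as t₂g⁶ eg⁰.
CFSE(orbital) = 6×(-0.4Δ_oct) + 0×(0.6Δ_oct) = -2.4Δ_oct; with Δ_oct = 30190 cm⁻¹ that is -72456 cm⁻¹.
High-spin d⁶ would be t₂g⁴ eg² with 1 pair; low-spin has 3, so 2 excess pairs cost +2P = +38340 cm⁻¹.
Overall CFSE = -72456 + 38340 = -34116 cm⁻¹.

-34116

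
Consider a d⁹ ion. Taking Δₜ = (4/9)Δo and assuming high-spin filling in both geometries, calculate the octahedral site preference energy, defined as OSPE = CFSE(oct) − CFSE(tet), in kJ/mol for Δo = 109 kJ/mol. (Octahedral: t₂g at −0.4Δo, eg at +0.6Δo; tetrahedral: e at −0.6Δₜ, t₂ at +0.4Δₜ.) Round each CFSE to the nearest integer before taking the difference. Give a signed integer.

-46

In an octahedral site d⁹ (HS) is t₂g⁶ eg³, giving CFSE(oct) = -0.6Δo = -65 kJ/mol.
In a tetrahedral site the filling is e⁴ t₂⁵: CFSE(tet) = -0.4Δₜ = -0.4 × (4/9)(109) = -19 kJ/mol.
OSPE = CFSE(oct) − CFSE(tet) = -65 − (-19) = -46 kJ/mol.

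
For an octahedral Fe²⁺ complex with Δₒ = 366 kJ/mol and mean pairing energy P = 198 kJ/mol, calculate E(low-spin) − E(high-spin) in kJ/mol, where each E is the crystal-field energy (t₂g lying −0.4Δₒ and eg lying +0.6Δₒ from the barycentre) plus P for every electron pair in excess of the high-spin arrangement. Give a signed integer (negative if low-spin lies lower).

-336

Fe is in group 8, so Fe²⁺ is d⁶ (8 − 2 = 6).
High-spin: t₂g⁴ eg², CFSE = -0.4Δₒ = -146 kJ/mol.
Low-spin: t₂g⁶ eg⁰, orbital CFSE = -2.4Δₒ = -878 kJ/mol; plus 2 excess pairs × P = +396 kJ/mol; total -482 kJ/mol.
Thus E(LS) − E(HS) = -336 kJ/mol.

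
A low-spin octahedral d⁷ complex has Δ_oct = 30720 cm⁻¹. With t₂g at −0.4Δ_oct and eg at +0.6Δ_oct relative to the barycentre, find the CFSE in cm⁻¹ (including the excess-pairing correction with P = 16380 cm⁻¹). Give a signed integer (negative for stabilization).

The d⁷ electrons fill as t₂g⁶ eg¹.
The orbital stabilization is -1.8Δ_oct = -1.8 × 30720 = -55296 cm⁻¹.
Pairing penalty: 3 pairs vs 2 in the high-spin reference → 1 extra × P = 16380 cm⁻¹.
Overall CFSE = -55296 + 16380 = -38916 cm⁻¹.

-38916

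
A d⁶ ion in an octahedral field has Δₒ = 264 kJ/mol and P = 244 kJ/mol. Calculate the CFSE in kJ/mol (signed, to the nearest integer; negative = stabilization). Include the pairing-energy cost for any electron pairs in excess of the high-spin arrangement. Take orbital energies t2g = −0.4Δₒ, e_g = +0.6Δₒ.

Here Δₒ > P (264 > 244), so the low-spin state is favoured.
Filling d⁶ accordingly: t2g^6 e_g^0.
Orbital CFSE = -2.4Δₒ = -2.4 × 264 = -634 kJ/mol.
Excess pairs vs high-spin: 3 − 1 = 2; pairing cost = +488 kJ/mol.
Net CFSE = -634 + 488 = -146 kJ/mol.

-146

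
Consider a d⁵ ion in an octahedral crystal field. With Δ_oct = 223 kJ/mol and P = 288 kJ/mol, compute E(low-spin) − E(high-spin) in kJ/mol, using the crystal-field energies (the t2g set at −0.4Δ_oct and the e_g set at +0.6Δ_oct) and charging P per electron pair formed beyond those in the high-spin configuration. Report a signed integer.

130

High-spin d⁵ fills as t2g^3 e_g^2 with CFSE 3(−0.4) + 2(+0.6) = 0.0Δ_oct = 0 kJ/mol.
Low-spin: t2g^5 e_g^0, orbital CFSE = -2.0Δ_oct = -446 kJ/mol; plus 2 excess pairs × P = +576 kJ/mol; total 130 kJ/mol.
E(LS) − E(HS) = 130 − (0) = 130 kJ/mol.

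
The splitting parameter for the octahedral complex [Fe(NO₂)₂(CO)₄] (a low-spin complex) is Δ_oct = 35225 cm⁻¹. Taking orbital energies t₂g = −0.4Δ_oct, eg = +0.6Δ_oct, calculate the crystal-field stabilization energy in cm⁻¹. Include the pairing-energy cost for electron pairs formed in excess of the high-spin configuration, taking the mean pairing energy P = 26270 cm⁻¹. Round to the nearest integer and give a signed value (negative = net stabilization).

-32000

Ligand charges: 2×(-1) from NO₂⁻ and 4×(+0) from CO sum to -2; with overall charge +0, Fe is +2.
Fe²⁺: group 8, so d-count = 8 − 2 = 6.
Electron filling gives t₂g⁶ eg⁰.
Orbital CFSE = 6(-0.4) + 0(0.6) = -2.4Δ_oct = -2.4 × 35225 = -84540 cm⁻¹.
Relative to high-spin t₂g⁴ eg² (1 paired), the low-spin configuration has 2 additional pairs, contributing +2 × 26270 = +52540 cm⁻¹.
Overall CFSE = -84540 + 52540 = -32000 cm⁻¹.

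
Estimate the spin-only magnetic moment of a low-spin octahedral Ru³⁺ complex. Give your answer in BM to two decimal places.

1.73 BM

Group 8 minus oxidation state +3 gives a d⁵ configuration for Ru³⁺.
Configuration: t₂g⁵ eg⁰ → 1 unpaired electron.
μ(spin-only) = √[1(1+2)] = √3 ≈ 1.73 BM.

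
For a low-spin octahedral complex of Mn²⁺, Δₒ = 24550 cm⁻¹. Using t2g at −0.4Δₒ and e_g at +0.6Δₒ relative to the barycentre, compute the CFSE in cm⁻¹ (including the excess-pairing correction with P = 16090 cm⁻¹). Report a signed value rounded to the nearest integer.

-16920

Mn²⁺: group 7, so d-count = 7 − 2 = 5.
The d⁵ electrons fill as t2g^5 e_g^0.
The orbital stabilization is -2.0Δₒ = -2.0 × 24550 = -49100 cm⁻¹.
Relative to high-spin t2g^3 e_g^2 (0 paired), the low-spin configuration has 2 additional pairs, contributing +2 × 16090 = +32180 cm⁻¹.
Combining: -49100 + 32180 = -16920 cm⁻¹.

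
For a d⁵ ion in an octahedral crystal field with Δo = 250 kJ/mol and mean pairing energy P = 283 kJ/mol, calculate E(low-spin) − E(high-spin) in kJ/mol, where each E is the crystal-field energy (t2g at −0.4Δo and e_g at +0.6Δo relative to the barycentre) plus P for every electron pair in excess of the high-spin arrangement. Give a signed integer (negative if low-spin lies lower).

High-spin d⁵ fills as t2g^3 e_g^2 with CFSE 3(−0.4) + 2(+0.6) = 0.0Δo = 0 kJ/mol.
For low-spin the configuration is t2g^5 e_g^0: orbital energy -2.0 × 250 = -500 kJ/mol, and 2 additional pairs relative to high-spin add 566 kJ/mol, giving 66 kJ/mol.
E(LS) − E(HS) = 66 − (0) = 66 kJ/mol.

66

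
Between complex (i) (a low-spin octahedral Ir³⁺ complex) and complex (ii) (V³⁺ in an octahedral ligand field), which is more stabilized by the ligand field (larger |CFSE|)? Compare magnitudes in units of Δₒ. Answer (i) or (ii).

(i)

(i): Group 9 minus oxidation state +3 gives a d⁶ configuration for Ir³⁺; t₂g⁶ eg⁰, CFSE = -2.4Δₒ.
(ii): V³⁺: group 5, so d-count = 5 − 3 = 2; t₂g² eg⁰, CFSE = -0.8Δₒ.
So (i) has the larger |CFSE|.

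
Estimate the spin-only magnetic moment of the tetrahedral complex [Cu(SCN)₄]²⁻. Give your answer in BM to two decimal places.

1.73 BM

Each SCN⁻ contributes -1; 4 × (-1) = -4. With overall charge -2, Cu is in the +2 oxidation state.
Cu sits in group 11; removing 2 electrons leaves Cu²⁺ with 11 − 2 = 9 d electrons.
Tetrahedral fields are weak (Δₜ ≈ 4/9 Δₒ), so electrons fill high-spin.
Configuration: e⁴ t₂⁵ → 1 unpaired electron.
μ(spin-only) = √[1(1+2)] = √3 ≈ 1.73 BM.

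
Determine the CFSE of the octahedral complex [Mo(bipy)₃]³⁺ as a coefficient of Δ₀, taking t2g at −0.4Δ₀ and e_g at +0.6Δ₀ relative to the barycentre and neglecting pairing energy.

bipy is neutral, so the +3 overall charge sits on Mo: oxidation state +3.
Mo³⁺: group 6, so d-count = 6 − 3 = 3.
For octahedral d³ the high- and low-spin configurations coincide.
Configuration: t2g^3 e_g^0.
CFSE = 3(-0.4Δ₀) + 0(0.6Δ₀) = -1.2Δ₀ + 0.0Δ₀ = -1.2Δ₀.

-1.2 Δ₀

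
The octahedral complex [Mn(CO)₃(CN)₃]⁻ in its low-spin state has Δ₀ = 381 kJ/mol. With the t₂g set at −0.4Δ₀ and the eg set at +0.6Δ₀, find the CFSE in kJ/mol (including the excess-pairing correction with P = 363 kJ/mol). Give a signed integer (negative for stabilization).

-36

Ligand charges: 3×(+0) from CO and 3×(-1) from CN⁻ sum to -3; with overall charge -1, Mn is +2.
Mn sits in group 7; removing 2 electrons leaves Mn²⁺ with 7 − 2 = 5 d electrons.
Electron filling gives t₂g⁵ eg⁰.
CFSE(orbital) = 5×(-0.4Δ₀) + 0×(0.6Δ₀) = -2.0Δ₀; with Δ₀ = 381 kJ/mol that is -762 kJ/mol.
Relative to high-spin t₂g³ eg² (0 paired), the low-spin configuration has 2 additional pairs, contributing +2 × 363 = +726 kJ/mol.
Combining: -762 + 726 = -36 kJ/mol.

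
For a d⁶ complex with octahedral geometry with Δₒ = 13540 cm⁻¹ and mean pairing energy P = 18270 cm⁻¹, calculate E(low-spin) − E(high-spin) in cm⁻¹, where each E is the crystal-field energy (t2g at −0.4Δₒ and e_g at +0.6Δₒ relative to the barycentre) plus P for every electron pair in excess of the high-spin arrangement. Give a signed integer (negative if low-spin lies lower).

9460

High-spin: t2g^4 e_g^2, CFSE = -0.4Δₒ = -5416 cm⁻¹.
Low-spin: t2g^6 e_g^0, orbital CFSE = -2.4Δₒ = -32496 cm⁻¹; plus 2 excess pairs × P = +36540 cm⁻¹; total 4044 cm⁻¹.
Thus E(LS) − E(HS) = 9460 cm⁻¹.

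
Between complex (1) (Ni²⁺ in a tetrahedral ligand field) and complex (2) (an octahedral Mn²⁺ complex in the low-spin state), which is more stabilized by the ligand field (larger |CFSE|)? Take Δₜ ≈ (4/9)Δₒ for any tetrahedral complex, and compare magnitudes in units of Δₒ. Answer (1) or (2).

(2)

(1): Ni sits in group 10; removing 2 electrons leaves Ni²⁺ with 10 − 2 = 8 d electrons; Tetrahedral splitting is small, so the complex is high-spin; e^4 t2^4, CFSE = -0.8Δₜ ≈ -0.36Δₒ.
(2): Mn sits in group 7; removing 2 electrons leaves Mn²⁺ with 7 − 2 = 5 d electrons; t₂g⁵ eg⁰, CFSE = -2.0Δₒ.
So (2) has the larger |CFSE|.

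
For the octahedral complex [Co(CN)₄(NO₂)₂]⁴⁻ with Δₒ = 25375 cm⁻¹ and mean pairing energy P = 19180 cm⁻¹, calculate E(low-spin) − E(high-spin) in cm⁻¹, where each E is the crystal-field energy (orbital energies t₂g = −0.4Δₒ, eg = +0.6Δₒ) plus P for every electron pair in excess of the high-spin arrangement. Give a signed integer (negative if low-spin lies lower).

-6195

Ligand charges: 4×(-1) from CN⁻ and 2×(-1) from NO₂⁻ sum to -6; with overall charge -4, Co is +2.
Group 9 minus oxidation state +2 gives a d⁷ configuration for Co²⁺.
In the high-spin limit (t₂g⁵ eg²) the orbital term is -0.8Δₒ = -20300 cm⁻¹, with no excess pairing.
For low-spin the configuration is t₂g⁶ eg¹: orbital energy -1.8 × 25375 = -45675 cm⁻¹, and 1 additional pair relative to high-spin adds 19180 cm⁻¹, giving -26495 cm⁻¹.
The difference is -26495 − (-20300) = -6195 cm⁻¹, so low-spin lies lower.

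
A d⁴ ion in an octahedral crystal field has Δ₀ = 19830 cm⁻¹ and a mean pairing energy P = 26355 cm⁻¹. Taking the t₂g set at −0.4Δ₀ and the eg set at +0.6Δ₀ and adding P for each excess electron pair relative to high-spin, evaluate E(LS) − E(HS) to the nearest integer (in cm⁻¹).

6525

High-spin: t₂g³ eg¹, CFSE = -0.6Δ₀ = -11898 cm⁻¹.
For low-spin the configuration is t₂g⁴ eg⁰: orbital energy -1.6 × 19830 = -31728 cm⁻¹, and 1 additional pair relative to high-spin adds 26355 cm⁻¹, giving -5373 cm⁻¹.
The difference is -5373 − (-11898) = 6525 cm⁻¹, so high-spin lies lower.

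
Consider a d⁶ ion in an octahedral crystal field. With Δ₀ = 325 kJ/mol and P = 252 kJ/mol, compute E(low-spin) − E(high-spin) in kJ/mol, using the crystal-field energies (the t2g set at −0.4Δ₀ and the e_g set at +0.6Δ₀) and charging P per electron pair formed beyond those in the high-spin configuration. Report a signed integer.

High-spin d⁶ fills as t2g^4 e_g^2 with CFSE 4(−0.4) + 2(+0.6) = -0.4Δ₀ = -130 kJ/mol.
Low-spin: t2g^6 e_g^0, orbital CFSE = -2.4Δ₀ = -780 kJ/mol; plus 2 excess pairs × P = +504 kJ/mol; total -276 kJ/mol.
The difference is -276 − (-130) = -146 kJ/mol, so low-spin lies lower.

-146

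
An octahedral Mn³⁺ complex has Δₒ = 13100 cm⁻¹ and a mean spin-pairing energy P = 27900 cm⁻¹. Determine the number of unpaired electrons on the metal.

Mn sits in group 7; removing 3 electrons leaves Mn³⁺ with 7 − 3 = 4 d electrons.
Δₒ < P, so pairing is avoided: the ground state is high-spin.
Filling d⁴ accordingly: t2g^3 e_g^1.
Unpaired electrons: 4.

4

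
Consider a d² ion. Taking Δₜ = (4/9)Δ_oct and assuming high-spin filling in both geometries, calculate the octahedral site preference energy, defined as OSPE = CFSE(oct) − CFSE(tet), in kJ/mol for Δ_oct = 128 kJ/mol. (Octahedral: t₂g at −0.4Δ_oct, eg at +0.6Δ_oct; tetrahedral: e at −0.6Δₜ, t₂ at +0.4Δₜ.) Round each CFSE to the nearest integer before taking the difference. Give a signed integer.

-34

Octahedral (high-spin): t2g^2 e_g^0, CFSE = 2(−0.4) + 0(+0.6) = -0.8Δ_oct = -0.8 × 128 = -102 kJ/mol.
Tetrahedral: e^2 t2^0, CFSE = 2(−0.6) + 0(+0.4) = -1.2Δₜ = -1.2 × (4/9) × 128 = -68 kJ/mol.
Subtracting, OSPE = -102 − (-68) = -34 kJ/mol.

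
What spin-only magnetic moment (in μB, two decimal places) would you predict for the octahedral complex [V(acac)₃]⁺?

Each acac⁻ contributes -1; 3 × (-1) = -3. With overall charge +1, V is in the +4 oxidation state.
V sits in group 5; removing 4 electrons leaves V⁴⁺ with 5 − 4 = 1 d electrons.
For octahedral d¹ the high- and low-spin configurations coincide.
Configuration: t₂g¹ eg⁰ → 1 unpaired electron.
μ(spin-only) = √[1(1+2)] = √3 ≈ 1.73 μB.

1.73 μB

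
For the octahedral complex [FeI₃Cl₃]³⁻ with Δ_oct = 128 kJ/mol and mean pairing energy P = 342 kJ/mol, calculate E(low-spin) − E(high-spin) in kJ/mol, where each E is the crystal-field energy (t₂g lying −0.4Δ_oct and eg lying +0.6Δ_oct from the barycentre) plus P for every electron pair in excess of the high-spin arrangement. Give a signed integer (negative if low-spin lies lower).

428

Ligand charges: 3×(-1) from I⁻ and 3×(-1) from Cl⁻ sum to -6; with overall charge -3, Fe is +3.
Fe sits in group 8; removing 3 electrons leaves Fe³⁺ with 8 − 3 = 5 d electrons.
High-spin: t₂g³ eg², CFSE = 0.0Δ_oct = 0 kJ/mol.
For low-spin the configuration is t₂g⁵ eg⁰: orbital energy -2.0 × 128 = -256 kJ/mol, and 2 additional pairs relative to high-spin add 684 kJ/mol, giving 428 kJ/mol.
E(LS) − E(HS) = 428 − (0) = 428 kJ/mol.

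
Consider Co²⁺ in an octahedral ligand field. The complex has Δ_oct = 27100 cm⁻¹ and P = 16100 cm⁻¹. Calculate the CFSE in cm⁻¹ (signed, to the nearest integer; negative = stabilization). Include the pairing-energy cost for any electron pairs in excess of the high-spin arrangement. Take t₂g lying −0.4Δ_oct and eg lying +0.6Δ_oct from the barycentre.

Group 9 minus oxidation state +2 gives a d⁷ configuration for Co²⁺.
With Δ_oct > P the complex is low-spin.
Configuration: t₂g⁶ eg¹.
Orbital CFSE = -1.8Δ_oct = -1.8 × 27100 = -48780 cm⁻¹.
Excess pairs vs high-spin: 3 − 2 = 1; pairing cost = +16100 cm⁻¹.
Net CFSE = -48780 + 16100 = -32680 cm⁻¹.

-32680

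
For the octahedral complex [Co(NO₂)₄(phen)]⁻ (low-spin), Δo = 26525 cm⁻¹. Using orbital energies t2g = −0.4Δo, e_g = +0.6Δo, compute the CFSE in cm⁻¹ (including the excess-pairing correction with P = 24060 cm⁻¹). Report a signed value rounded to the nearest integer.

Ligand charges: 4×(-1) from NO₂⁻ and 1×(+0) from phen sum to -4; with overall charge -1, Co is +3.
Group 9 minus oxidation state +3 gives a d⁶ configuration for Co³⁺.
Configuration: t2g^6 e_g^0.
CFSE(orbital) = 6×(-0.4Δo) + 0×(0.6Δo) = -2.4Δo; with Δo = 26525 cm⁻¹ that is -63660 cm⁻¹.
Pairing penalty: 3 pairs vs 1 in the high-spin reference → 2 extra × P = 48120 cm⁻¹.
Combining: -63660 + 48120 = -15540 cm⁻¹.

-15540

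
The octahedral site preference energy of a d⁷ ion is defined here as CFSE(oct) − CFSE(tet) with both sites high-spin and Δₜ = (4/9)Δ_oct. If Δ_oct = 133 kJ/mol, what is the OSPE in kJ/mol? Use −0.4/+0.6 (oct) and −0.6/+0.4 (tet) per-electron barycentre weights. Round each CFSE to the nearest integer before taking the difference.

Octahedral high-spin t2g^5 e_g^2: CFSE = -0.8 × 133 = -106 kJ/mol.
Tetrahedral e^4 t2^3 gives -1.2Δₜ = -1.2 × (4/9) × 133 = -71 kJ/mol.
OSPE = -106 − (-71) = -35 kJ/mol.

-35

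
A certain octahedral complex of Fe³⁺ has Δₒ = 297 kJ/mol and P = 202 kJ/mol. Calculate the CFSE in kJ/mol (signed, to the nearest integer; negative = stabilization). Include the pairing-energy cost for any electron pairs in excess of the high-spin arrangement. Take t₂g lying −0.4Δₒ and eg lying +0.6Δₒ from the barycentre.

-190

Group 8 minus oxidation state +3 gives a d⁵ configuration for Fe³⁺.
Since Δₒ = 297 kJ/mol > P = 202 kJ/mol, the complex adopts the low-spin configuration.
Configuration: t₂g⁵ eg⁰.
Orbital CFSE = -2.0Δₒ = -2.0 × 297 = -594 kJ/mol.
Excess pairs vs high-spin: 2 − 0 = 2; pairing cost = +404 kJ/mol.
Net CFSE = -594 + 404 = -190 kJ/mol.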